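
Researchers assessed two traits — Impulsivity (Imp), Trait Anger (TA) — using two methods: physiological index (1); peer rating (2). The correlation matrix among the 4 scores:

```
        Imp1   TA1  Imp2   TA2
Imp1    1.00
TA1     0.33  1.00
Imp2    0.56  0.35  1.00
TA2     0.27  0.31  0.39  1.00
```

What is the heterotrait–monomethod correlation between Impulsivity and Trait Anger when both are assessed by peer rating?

Different traits, same method: r(Imp2, TA2) = 0.39.

0.39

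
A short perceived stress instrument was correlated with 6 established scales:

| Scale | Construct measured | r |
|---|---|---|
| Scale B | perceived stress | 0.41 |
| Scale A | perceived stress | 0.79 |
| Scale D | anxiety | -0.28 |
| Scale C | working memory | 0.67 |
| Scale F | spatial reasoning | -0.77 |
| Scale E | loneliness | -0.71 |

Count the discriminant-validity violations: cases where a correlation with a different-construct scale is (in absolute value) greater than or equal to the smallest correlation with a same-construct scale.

3

Convergent (same construct = perceived stress): Scale B, Scale A.
Smallest convergent = 0.41. Discriminant |r|: 0.28, 0.67, 0.77, 0.71; count ≥ 0.41 → 3.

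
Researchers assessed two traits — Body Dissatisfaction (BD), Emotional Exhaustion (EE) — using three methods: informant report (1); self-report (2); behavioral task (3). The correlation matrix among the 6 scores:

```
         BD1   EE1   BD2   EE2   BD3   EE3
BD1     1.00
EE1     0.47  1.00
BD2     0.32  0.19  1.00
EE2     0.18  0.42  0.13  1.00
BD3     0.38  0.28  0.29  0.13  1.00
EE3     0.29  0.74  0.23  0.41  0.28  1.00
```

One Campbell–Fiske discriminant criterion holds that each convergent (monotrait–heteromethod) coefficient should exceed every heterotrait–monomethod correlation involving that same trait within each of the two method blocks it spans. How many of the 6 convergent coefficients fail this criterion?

Each convergent coefficient versus the relevant comparison correlations:
BD (methods 1·2): 0.32 vs {0.47, 0.13} → fail.
BD (methods 1·3): 0.38 vs {0.47, 0.28} → fail.
BD (methods 2·3): 0.29 vs {0.13, 0.28} → pass.
EE (methods 1·2): 0.42 vs {0.47, 0.13} → fail.
EE (methods 1·3): 0.74 vs {0.47, 0.28} → pass.
EE (methods 2·3): 0.41 vs {0.13, 0.28} → pass.
3 of 6 fail.

3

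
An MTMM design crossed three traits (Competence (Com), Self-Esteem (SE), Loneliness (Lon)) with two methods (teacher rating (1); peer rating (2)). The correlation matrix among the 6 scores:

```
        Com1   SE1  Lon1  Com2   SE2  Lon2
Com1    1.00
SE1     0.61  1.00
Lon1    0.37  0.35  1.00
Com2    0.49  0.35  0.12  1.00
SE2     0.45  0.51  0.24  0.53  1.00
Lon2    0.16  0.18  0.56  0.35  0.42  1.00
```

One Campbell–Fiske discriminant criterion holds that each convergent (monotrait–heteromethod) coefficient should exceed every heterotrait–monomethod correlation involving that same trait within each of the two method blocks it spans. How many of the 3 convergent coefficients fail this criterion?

Each convergent coefficient versus the relevant comparison correlations:
Com (methods 1·2): 0.49 vs {0.61, 0.53, 0.37, 0.35} → fail.
SE (methods 1·2): 0.51 vs {0.61, 0.53, 0.35, 0.42} → fail.
Lon (methods 1·2): 0.56 vs {0.37, 0.35, 0.35, 0.42} → pass.
2 of 3 fail.

2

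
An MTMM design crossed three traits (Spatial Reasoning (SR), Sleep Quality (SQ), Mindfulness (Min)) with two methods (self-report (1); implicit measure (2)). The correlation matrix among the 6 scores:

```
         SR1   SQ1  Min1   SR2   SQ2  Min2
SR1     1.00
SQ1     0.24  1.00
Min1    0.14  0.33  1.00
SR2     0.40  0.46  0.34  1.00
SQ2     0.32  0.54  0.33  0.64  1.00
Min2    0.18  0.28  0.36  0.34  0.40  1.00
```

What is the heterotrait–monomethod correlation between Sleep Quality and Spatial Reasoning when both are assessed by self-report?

Different traits, same method: r(SQ1, SR1) = 0.24.

0.24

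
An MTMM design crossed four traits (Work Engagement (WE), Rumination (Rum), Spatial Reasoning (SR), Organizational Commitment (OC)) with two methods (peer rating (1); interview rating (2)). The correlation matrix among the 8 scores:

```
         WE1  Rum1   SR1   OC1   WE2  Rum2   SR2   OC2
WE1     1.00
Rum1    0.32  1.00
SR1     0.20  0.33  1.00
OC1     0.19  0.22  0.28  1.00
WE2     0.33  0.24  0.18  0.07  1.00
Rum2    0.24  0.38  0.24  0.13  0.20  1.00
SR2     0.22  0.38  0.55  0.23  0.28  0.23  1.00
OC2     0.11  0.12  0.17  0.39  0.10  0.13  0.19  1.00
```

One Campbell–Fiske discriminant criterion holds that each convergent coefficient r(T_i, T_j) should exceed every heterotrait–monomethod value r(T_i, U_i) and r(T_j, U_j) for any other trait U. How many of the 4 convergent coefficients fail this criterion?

Convergent coefficients and their comparison sets:
WE (methods 1·2): 0.33 vs {0.32, 0.20, 0.20, 0.28, 0.19, 0.10} → pass.
Rum (methods 1·2): 0.38 vs {0.32, 0.20, 0.33, 0.23, 0.22, 0.13} → pass.
SR (methods 1·2): 0.55 vs {0.20, 0.28, 0.33, 0.23, 0.28, 0.19} → pass.
OC (methods 1·2): 0.39 vs {0.19, 0.10, 0.22, 0.13, 0.28, 0.19} → pass.
0 of 4 fail.

0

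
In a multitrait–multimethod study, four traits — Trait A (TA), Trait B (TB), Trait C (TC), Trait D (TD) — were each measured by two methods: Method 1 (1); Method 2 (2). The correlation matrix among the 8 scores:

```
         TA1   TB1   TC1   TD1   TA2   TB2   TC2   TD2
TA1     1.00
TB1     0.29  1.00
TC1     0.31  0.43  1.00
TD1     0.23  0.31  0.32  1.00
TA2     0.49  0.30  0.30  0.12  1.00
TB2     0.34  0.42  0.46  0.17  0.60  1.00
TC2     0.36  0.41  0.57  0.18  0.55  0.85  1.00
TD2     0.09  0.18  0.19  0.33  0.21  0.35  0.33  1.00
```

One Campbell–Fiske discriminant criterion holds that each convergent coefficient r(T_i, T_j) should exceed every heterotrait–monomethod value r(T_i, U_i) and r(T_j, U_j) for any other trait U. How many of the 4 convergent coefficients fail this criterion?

4

Each convergent coefficient versus the relevant comparison correlations:
TA (methods 1·2): 0.49 vs {0.29, 0.60, 0.31, 0.55, 0.23, 0.21} → fail.
TB (methods 1·2): 0.42 vs {0.29, 0.60, 0.43, 0.85, 0.31, 0.35} → fail.
TC (methods 1·2): 0.57 vs {0.31, 0.55, 0.43, 0.85, 0.32, 0.33} → fail.
TD (methods 1·2): 0.33 vs {0.23, 0.21, 0.31, 0.35, 0.32, 0.33} → fail.
4 of 4 fail.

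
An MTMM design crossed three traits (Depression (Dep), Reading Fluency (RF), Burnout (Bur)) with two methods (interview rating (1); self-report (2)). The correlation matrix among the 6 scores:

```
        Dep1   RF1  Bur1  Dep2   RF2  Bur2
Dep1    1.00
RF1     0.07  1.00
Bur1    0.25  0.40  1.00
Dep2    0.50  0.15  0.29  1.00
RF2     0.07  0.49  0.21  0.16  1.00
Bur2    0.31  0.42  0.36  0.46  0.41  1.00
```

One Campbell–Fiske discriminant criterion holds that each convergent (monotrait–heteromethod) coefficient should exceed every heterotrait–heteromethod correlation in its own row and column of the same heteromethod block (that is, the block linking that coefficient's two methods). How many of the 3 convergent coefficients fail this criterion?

Each convergent coefficient versus the relevant comparison correlations:
Dep (methods 1·2): 0.50 vs {0.07, 0.15, 0.31, 0.29} → pass.
RF (methods 1·2): 0.49 vs {0.15, 0.07, 0.42, 0.21} → pass.
Bur (methods 1·2): 0.36 vs {0.29, 0.31, 0.21, 0.42} → fail.
1 of 3 fail.

1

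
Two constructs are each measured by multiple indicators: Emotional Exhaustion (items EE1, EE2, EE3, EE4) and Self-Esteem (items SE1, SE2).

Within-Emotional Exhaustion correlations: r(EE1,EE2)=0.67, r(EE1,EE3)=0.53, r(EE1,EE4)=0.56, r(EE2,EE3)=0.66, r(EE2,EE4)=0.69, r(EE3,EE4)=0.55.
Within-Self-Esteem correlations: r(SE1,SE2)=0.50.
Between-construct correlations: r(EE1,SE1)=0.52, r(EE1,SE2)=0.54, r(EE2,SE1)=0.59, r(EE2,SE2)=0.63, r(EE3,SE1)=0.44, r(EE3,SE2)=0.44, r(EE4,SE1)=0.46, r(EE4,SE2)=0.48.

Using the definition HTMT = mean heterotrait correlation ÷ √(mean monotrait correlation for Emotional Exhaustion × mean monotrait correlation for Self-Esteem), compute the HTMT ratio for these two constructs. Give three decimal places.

0.928

Between-construct mean = 4.10/8 = 0.5125.
Mean within-EE = 3.66/6 = 0.6100; mean within-SE = 0.50/1 = 0.5000.
Geometric mean = √(0.6100 × 0.5000) = 0.5523.
HTMT = 0.5125 / 0.5523 = 0.928.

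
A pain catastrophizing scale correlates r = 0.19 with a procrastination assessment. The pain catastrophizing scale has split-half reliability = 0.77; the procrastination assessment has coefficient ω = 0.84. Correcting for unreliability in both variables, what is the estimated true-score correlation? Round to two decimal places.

0.24

r_true = r_obs / √(r_xx · r_yy) = 0.19 / √(0.77 × 0.84) = 0.19 / √0.6468 = 0.19 / 0.8042 ≈ 0.24.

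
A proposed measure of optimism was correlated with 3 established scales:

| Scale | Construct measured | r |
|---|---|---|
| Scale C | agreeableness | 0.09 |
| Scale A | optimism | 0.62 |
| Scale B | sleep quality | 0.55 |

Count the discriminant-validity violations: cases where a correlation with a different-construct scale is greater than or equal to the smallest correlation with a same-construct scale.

Convergent (same construct = optimism): Scale A.
Smallest convergent = 0.62. Discriminant values: 0.09, 0.55; count ≥ 0.62 → 0.

0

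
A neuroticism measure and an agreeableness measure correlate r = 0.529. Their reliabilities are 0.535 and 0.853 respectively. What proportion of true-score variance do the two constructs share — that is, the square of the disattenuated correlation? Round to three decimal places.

Disattenuated r = 0.529 / √(0.535 × 0.853) = 0.529 / 0.6755 = 0.7831.
Shared true-score variance = 0.7831² = 0.6132 ≈ 0.613.

0.613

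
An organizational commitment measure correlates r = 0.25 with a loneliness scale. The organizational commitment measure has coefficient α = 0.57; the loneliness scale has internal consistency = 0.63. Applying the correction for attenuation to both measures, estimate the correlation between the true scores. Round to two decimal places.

r_true = r_obs / √(r_xx · r_yy) = 0.25 / √(0.57 × 0.63) = 0.25 / √0.3591 = 0.25 / 0.5992 ≈ 0.42.

0.42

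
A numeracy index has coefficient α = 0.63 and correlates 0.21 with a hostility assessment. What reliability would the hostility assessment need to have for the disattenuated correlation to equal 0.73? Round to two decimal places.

r_true = r_obs / √(r_xx · r_yy) ⇒ 0.73 = 0.21 / √(0.63 · r_yy).
√(0.63 · r_yy) = 0.21 / 0.73 = 0.2877; 0.63 · r_yy = 0.0828; r_yy = 0.0828 / 0.63 ≈ 0.13.

0.13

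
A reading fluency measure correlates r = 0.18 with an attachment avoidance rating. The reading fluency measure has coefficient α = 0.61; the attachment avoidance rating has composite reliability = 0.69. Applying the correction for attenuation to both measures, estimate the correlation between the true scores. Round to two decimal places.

r_true = r_obs / √(r_xx · r_yy) = 0.18 / √(0.61 × 0.69) = 0.18 / √0.4209 = 0.18 / 0.6488 ≈ 0.28.

0.28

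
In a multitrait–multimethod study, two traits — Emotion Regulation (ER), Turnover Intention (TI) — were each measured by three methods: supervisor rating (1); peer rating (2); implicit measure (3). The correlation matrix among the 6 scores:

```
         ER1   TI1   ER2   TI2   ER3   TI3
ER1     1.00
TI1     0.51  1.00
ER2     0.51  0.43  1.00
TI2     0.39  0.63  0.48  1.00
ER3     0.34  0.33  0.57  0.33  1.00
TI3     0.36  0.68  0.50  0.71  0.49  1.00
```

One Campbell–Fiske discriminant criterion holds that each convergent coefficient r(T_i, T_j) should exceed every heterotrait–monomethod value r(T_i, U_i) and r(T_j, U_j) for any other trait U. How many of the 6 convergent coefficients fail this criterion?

Convergent coefficients and their comparison sets:
ER (methods 1·2): 0.51 vs {0.51, 0.48} → fail.
ER (methods 1·3): 0.34 vs {0.51, 0.49} → fail.
ER (methods 2·3): 0.57 vs {0.48, 0.49} → pass.
TI (methods 1·2): 0.63 vs {0.51, 0.48} → pass.
TI (methods 1·3): 0.68 vs {0.51, 0.49} → pass.
TI (methods 2·3): 0.71 vs {0.48, 0.49} → pass.
2 of 6 fail.

2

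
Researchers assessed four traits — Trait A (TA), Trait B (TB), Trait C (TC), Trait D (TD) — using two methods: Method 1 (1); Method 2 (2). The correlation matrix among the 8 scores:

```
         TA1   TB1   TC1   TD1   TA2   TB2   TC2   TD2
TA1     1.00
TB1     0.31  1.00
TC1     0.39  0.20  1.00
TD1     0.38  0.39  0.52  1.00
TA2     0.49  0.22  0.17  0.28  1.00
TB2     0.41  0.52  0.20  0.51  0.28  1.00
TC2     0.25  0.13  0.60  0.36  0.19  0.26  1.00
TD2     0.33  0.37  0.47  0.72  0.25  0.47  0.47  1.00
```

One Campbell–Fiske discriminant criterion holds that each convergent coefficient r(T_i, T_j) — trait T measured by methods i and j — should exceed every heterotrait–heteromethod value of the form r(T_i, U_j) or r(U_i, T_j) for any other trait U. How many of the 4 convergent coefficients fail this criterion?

Each convergent coefficient versus the relevant comparison correlations:
TA (methods 1·2): 0.49 vs {0.41, 0.22, 0.25, 0.17, 0.33, 0.28} → pass.
TB (methods 1·2): 0.52 vs {0.22, 0.41, 0.13, 0.20, 0.37, 0.51} → pass.
TC (methods 1·2): 0.60 vs {0.17, 0.25, 0.20, 0.13, 0.47, 0.36} → pass.
TD (methods 1·2): 0.72 vs {0.28, 0.33, 0.51, 0.37, 0.36, 0.47} → pass.
0 of 4 fail.

0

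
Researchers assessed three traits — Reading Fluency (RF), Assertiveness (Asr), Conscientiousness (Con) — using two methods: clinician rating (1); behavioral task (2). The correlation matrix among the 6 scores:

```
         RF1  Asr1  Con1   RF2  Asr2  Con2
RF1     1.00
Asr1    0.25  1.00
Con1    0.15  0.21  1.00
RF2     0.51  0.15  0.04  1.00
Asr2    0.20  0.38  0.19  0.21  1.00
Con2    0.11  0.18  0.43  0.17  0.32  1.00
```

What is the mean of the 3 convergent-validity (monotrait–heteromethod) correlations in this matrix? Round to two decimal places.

0.44

Convergent values: 0.51, 0.38, 0.43; mean = 1.32/3 = 0.44.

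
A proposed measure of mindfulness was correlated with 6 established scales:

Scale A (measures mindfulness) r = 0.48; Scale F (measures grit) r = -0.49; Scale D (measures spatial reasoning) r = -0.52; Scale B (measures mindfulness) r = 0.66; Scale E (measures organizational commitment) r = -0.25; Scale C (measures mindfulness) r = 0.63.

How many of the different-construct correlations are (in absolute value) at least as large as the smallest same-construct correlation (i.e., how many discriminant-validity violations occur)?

Convergent (same construct = mindfulness): Scale A, Scale B, Scale C.
Smallest convergent = 0.48. Discriminant |r|: 0.49, 0.52, 0.25; count ≥ 0.48 → 2.

2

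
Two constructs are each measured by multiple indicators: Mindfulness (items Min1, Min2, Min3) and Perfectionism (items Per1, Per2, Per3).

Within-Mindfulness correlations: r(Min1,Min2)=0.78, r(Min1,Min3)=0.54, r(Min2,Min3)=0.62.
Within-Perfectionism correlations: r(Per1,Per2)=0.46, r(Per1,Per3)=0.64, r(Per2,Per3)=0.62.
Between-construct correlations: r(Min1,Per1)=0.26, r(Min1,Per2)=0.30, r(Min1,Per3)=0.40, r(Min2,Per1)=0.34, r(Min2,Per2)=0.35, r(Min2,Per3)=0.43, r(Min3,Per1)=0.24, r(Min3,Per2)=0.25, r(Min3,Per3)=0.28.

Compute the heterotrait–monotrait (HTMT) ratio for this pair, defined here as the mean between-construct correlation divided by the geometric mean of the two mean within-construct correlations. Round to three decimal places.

0.520

Mean heterotrait r = 2.85/9 = 0.3167.
Mean within-Min = 1.94/3 = 0.6467; mean within-Per = 1.72/3 = 0.5733.
Geometric mean = √(0.6467 × 0.5733) = 0.6089.
HTMT = 0.3167 / 0.6089 = 0.520.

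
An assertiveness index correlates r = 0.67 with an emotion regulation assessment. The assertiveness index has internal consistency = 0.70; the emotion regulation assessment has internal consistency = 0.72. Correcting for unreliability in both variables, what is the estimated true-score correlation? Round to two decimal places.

0.94

r_true = r_obs / √(r_xx · r_yy) = 0.67 / √(0.70 × 0.72) = 0.67 / √0.5040 = 0.67 / 0.7099 ≈ 0.94.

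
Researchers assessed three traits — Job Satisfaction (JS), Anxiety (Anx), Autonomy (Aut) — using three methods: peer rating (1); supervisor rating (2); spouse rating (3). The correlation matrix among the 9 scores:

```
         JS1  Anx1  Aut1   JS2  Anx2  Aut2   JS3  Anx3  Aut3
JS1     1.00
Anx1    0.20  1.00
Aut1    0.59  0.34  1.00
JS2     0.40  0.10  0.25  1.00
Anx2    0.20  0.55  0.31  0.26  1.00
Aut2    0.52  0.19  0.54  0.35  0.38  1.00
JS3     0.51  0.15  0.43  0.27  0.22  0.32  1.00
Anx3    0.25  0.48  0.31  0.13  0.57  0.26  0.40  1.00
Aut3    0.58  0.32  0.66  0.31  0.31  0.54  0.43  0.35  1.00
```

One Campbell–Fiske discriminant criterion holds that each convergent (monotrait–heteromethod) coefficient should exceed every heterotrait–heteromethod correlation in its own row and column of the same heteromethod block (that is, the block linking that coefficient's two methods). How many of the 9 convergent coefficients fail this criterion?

3

Each convergent coefficient versus the relevant comparison correlations:
JS (methods 1·2): 0.40 vs {0.20, 0.10, 0.52, 0.25} → fail.
JS (methods 1·3): 0.51 vs {0.25, 0.15, 0.58, 0.43} → fail.
JS (methods 2·3): 0.27 vs {0.13, 0.22, 0.31, 0.32} → fail.
Anx (methods 1·2): 0.55 vs {0.10, 0.20, 0.19, 0.31} → pass.
Anx (methods 1·3): 0.48 vs {0.15, 0.25, 0.32, 0.31} → pass.
Anx (methods 2·3): 0.57 vs {0.22, 0.13, 0.31, 0.26} → pass.
Aut (methods 1·2): 0.54 vs {0.25, 0.52, 0.31, 0.19} → pass.
Aut (methods 1·3): 0.66 vs {0.43, 0.58, 0.31, 0.32} → pass.
Aut (methods 2·3): 0.54 vs {0.32, 0.31, 0.26, 0.31} → pass.
3 of 9 fail.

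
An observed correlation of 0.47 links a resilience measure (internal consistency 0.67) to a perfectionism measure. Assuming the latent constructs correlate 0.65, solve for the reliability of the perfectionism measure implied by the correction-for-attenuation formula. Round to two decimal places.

r_true = r_obs / √(r_xx · r_yy) ⇒ 0.65 = 0.47 / √(0.67 · r_yy).
√(0.67 · r_yy) = 0.47 / 0.65 = 0.7231; 0.67 · r_yy = 0.5229; r_yy = 0.5229 / 0.67 ≈ 0.78.

0.78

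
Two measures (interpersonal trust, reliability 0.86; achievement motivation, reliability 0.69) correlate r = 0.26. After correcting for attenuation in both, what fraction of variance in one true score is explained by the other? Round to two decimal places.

Disattenuated r = 0.26 / √(0.86 × 0.69) = 0.26 / 0.7703 = 0.3375.
Shared true-score variance = 0.3375² = 0.1139 ≈ 0.11.

0.11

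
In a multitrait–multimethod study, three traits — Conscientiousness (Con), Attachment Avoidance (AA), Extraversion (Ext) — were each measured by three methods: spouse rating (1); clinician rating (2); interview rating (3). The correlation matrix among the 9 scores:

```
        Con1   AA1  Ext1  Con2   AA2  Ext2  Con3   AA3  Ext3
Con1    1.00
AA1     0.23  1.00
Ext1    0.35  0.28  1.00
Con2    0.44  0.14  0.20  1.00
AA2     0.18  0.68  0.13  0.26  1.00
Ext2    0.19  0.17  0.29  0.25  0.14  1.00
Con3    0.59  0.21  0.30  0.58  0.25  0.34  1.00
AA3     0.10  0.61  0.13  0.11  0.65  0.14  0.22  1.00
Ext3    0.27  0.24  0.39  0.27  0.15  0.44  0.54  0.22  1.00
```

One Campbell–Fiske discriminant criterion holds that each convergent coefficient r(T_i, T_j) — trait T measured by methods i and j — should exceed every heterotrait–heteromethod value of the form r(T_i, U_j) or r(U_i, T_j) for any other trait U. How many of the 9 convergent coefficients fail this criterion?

0

Convergent coefficients and their comparison sets:
Con (methods 1·2): 0.44 vs {0.18, 0.14, 0.19, 0.20} → pass.
Con (methods 1·3): 0.59 vs {0.10, 0.21, 0.27, 0.30} → pass.
Con (methods 2·3): 0.58 vs {0.11, 0.25, 0.27, 0.34} → pass.
AA (methods 1·2): 0.68 vs {0.14, 0.18, 0.17, 0.13} → pass.
AA (methods 1·3): 0.61 vs {0.21, 0.10, 0.24, 0.13} → pass.
AA (methods 2·3): 0.65 vs {0.25, 0.11, 0.15, 0.14} → pass.
Ext (methods 1·2): 0.29 vs {0.20, 0.19, 0.13, 0.17} → pass.
Ext (methods 1·3): 0.39 vs {0.30, 0.27, 0.13, 0.24} → pass.
Ext (methods 2·3): 0.44 vs {0.34, 0.27, 0.14, 0.15} → pass.
0 of 9 fail.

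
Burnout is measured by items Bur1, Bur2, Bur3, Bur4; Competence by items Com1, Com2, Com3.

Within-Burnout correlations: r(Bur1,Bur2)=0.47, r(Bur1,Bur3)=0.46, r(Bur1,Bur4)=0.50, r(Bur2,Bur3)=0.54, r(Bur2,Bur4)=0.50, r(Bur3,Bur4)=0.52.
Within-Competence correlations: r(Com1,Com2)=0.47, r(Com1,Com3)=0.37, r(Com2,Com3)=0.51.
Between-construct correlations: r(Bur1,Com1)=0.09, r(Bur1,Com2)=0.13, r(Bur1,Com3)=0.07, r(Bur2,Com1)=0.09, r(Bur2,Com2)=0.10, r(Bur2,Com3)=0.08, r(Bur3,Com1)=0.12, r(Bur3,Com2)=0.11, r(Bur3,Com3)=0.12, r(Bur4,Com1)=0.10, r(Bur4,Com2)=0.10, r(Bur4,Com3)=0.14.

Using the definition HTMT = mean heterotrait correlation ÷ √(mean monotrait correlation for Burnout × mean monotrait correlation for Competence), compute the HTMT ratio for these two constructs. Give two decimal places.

Mean between = 1.25/12 = 0.1042.
Mean within-Bur = 2.99/6 = 0.4983; mean within-Com = 1.35/3 = 0.4500.
Geometric mean = √(0.4983 × 0.4500) = 0.4735.
HTMT = 0.1042 / 0.4735 = 0.22.

0.22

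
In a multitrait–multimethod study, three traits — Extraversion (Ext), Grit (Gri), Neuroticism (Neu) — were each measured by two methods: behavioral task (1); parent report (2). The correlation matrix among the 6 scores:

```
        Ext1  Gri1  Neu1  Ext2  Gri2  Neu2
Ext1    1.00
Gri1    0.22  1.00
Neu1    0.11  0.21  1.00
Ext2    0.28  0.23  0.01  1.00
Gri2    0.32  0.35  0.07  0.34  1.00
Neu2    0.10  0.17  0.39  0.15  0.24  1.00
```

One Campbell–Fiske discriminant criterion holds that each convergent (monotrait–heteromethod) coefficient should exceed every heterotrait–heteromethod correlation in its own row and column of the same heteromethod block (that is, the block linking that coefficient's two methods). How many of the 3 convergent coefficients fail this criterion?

1

Each convergent coefficient versus the relevant comparison correlations:
Ext (methods 1·2): 0.28 vs {0.32, 0.23, 0.10, 0.01} → fail.
Gri (methods 1·2): 0.35 vs {0.23, 0.32, 0.17, 0.07} → pass.
Neu (methods 1·2): 0.39 vs {0.01, 0.10, 0.07, 0.17} → pass.
1 of 3 fail.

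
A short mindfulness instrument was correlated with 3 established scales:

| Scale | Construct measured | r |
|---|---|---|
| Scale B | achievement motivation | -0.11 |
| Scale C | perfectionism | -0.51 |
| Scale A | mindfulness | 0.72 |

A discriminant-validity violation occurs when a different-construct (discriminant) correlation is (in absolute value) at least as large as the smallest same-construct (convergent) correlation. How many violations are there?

Convergent (same construct = mindfulness): Scale A.
Smallest convergent = 0.72. Discriminant |r|: 0.11, 0.51; count ≥ 0.72 → 0.

0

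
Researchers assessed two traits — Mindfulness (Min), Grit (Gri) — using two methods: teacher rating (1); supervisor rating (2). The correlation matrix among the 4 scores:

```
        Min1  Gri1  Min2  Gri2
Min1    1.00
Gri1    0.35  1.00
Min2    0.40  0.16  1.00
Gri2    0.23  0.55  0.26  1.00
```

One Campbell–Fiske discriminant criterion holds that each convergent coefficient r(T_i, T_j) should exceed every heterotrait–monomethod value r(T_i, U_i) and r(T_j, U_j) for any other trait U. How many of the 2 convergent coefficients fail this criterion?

0

Each convergent coefficient versus the relevant comparison correlations:
Min (methods 1·2): 0.40 vs {0.35, 0.26} → pass.
Gri (methods 1·2): 0.55 vs {0.35, 0.26} → pass.
0 of 2 fail.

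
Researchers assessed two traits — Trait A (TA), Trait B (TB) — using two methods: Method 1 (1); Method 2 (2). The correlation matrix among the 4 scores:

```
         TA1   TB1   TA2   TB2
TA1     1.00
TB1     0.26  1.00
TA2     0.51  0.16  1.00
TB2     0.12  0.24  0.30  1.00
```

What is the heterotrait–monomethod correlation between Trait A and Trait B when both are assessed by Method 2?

0.30

Different traits, same method: r(TA2, TB2) = 0.30.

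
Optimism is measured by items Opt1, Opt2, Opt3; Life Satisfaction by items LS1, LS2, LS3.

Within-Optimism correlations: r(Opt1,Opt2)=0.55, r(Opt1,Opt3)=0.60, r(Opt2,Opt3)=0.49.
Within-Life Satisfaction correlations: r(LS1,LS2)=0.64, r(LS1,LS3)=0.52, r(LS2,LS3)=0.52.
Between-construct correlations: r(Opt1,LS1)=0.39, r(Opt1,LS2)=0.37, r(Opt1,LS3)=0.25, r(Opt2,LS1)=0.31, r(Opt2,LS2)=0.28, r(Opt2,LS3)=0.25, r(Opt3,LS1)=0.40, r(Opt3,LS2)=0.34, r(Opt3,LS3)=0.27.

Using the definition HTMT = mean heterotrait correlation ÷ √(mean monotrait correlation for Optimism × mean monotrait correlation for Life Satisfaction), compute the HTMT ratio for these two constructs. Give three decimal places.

Mean between = 2.86/9 = 0.3178.
Mean within-Opt = 1.64/3 = 0.5467; mean within-LS = 1.68/3 = 0.5600.
Geometric mean = √(0.5467 × 0.5600) = 0.5533.
HTMT = 0.3178 / 0.5533 = 0.574.

0.574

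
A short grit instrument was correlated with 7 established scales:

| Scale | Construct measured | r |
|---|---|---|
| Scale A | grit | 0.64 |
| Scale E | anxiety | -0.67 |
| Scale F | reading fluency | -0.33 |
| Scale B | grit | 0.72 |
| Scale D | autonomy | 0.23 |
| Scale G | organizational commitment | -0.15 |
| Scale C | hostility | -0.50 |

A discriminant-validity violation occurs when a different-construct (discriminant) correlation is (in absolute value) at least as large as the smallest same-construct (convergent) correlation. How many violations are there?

Convergent (same construct = grit): Scale A, Scale B.
Smallest convergent = 0.64. Discriminant |r|: 0.67, 0.33, 0.23, 0.15, 0.50; count ≥ 0.64 → 1.

1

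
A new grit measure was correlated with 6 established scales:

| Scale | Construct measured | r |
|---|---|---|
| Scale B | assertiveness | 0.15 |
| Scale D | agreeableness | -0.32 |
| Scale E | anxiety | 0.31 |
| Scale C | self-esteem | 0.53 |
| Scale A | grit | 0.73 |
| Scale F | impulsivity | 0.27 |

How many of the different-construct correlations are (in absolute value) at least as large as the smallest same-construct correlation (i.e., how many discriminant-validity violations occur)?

0

Convergent (same construct = grit): Scale A.
Smallest convergent = 0.73. Discriminant |r|: 0.15, 0.32, 0.31, 0.53, 0.27; count ≥ 0.73 → 0.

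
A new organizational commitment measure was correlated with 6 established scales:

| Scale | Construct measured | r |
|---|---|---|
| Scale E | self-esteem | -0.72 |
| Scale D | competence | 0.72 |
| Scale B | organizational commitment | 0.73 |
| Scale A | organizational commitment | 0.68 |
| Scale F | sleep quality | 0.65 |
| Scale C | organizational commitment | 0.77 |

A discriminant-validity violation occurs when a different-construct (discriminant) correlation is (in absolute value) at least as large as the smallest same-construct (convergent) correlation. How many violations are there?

Convergent (same construct = organizational commitment): Scale B, Scale A, Scale C.
Smallest convergent = 0.68. Discriminant |r|: 0.72, 0.72, 0.65; count ≥ 0.68 → 2.

2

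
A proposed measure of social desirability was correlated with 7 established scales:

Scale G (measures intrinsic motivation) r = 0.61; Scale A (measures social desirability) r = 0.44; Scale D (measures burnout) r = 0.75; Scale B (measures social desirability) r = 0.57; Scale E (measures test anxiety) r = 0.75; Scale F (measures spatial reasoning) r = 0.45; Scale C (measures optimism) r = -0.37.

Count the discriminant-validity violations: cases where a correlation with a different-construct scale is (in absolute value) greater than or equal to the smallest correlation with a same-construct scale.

Convergent (same construct = social desirability): Scale A, Scale B.
Smallest convergent = 0.44. Discriminant |r|: 0.61, 0.75, 0.75, 0.45, 0.37; count ≥ 0.44 → 4.

4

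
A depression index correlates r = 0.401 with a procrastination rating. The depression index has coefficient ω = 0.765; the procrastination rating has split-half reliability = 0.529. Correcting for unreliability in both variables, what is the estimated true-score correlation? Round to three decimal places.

r_true = r_obs / √(r_xx · r_yy) = 0.401 / √(0.765 × 0.529) = 0.401 / √0.404685 = 0.401 / 0.6361 ≈ 0.630.

0.630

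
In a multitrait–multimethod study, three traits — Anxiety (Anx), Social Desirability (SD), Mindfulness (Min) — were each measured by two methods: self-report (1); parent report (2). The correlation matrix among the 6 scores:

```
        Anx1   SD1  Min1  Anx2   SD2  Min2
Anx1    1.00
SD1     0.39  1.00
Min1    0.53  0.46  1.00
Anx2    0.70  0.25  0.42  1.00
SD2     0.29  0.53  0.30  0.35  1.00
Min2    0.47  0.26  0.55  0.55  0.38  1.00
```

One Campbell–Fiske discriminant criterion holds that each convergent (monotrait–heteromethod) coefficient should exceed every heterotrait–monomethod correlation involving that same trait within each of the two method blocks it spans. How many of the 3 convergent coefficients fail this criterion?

Checking each validity diagonal entry against its comparison values:
Anx (methods 1·2): 0.70 vs {0.39, 0.35, 0.53, 0.55} → pass.
SD (methods 1·2): 0.53 vs {0.39, 0.35, 0.46, 0.38} → pass.
Min (methods 1·2): 0.55 vs {0.53, 0.55, 0.46, 0.38} → fail.
1 of 3 fail.

1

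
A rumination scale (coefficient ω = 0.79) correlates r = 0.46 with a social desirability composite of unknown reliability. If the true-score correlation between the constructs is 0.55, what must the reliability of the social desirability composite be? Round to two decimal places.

r_true = r_obs / √(r_xx · r_yy) ⇒ 0.55 = 0.46 / √(0.79 · r_yy).
√(0.79 · r_yy) = 0.46 / 0.55 = 0.8364; 0.79 · r_yy = 0.6996; r_yy = 0.6996 / 0.79 ≈ 0.89.

0.89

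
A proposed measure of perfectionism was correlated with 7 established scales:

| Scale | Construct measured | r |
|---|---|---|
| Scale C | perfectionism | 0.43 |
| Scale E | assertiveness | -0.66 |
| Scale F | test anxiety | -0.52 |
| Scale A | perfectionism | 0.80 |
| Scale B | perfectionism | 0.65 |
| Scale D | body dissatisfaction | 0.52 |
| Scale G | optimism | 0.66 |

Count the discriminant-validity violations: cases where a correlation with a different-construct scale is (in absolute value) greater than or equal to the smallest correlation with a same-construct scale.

4

Convergent (same construct = perfectionism): Scale C, Scale A, Scale B.
Smallest convergent = 0.43. Discriminant |r|: 0.66, 0.52, 0.52, 0.66; count ≥ 0.43 → 4.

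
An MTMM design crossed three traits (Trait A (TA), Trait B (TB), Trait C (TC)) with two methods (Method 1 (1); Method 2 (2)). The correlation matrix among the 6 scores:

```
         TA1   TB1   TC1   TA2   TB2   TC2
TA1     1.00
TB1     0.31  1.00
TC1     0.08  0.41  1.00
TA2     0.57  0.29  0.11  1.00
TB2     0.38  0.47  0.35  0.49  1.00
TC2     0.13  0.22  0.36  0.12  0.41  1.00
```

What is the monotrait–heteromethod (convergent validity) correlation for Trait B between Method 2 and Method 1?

0.47

Same trait (TB), different methods: r(TB2, TB1) = 0.47.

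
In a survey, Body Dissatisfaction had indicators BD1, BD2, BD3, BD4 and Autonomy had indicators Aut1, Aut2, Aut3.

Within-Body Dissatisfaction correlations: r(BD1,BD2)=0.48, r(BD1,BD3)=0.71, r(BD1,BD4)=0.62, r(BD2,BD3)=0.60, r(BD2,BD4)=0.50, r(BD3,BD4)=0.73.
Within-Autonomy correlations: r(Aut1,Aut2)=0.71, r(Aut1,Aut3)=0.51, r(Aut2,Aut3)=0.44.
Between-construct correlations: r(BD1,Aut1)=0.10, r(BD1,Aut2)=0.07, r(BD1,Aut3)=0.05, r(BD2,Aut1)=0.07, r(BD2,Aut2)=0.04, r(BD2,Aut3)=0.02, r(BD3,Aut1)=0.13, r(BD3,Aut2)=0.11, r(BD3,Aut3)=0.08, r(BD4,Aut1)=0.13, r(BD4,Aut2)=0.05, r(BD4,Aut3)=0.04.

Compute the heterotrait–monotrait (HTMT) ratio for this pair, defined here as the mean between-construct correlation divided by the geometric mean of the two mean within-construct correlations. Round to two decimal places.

Mean heterotrait r = 0.89/12 = 0.0742.
Mean within-BD = 3.64/6 = 0.6067; mean within-Aut = 1.66/3 = 0.5533.
Geometric mean = √(0.6067 × 0.5533) = 0.5794.
HTMT = 0.0742 / 0.5794 = 0.13.

0.13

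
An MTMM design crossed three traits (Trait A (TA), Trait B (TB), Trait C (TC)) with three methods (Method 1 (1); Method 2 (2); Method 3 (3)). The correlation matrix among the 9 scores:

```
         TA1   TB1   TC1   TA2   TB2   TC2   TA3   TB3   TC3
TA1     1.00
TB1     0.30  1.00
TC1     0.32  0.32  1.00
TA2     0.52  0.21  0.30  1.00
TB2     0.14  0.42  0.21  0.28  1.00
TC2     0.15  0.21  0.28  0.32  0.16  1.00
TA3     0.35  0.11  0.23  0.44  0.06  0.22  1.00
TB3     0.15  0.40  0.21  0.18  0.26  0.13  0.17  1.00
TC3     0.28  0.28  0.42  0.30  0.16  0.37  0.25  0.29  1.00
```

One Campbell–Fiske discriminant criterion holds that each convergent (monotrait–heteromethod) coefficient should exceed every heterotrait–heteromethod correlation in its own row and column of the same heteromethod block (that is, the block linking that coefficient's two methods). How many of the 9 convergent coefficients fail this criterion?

Each convergent coefficient versus the relevant comparison correlations:
TA (methods 1·2): 0.52 vs {0.14, 0.21, 0.15, 0.30} → pass.
TA (methods 1·3): 0.35 vs {0.15, 0.11, 0.28, 0.23} → pass.
TA (methods 2·3): 0.44 vs {0.18, 0.06, 0.30, 0.22} → pass.
TB (methods 1·2): 0.42 vs {0.21, 0.14, 0.21, 0.21} → pass.
TB (methods 1·3): 0.40 vs {0.11, 0.15, 0.28, 0.21} → pass.
TB (methods 2·3): 0.26 vs {0.06, 0.18, 0.16, 0.13} → pass.
TC (methods 1·2): 0.28 vs {0.30, 0.15, 0.21, 0.21} → fail.
TC (methods 1·3): 0.42 vs {0.23, 0.28, 0.21, 0.28} → pass.
TC (methods 2·3): 0.37 vs {0.22, 0.30, 0.13, 0.16} → pass.
1 of 9 fail.

1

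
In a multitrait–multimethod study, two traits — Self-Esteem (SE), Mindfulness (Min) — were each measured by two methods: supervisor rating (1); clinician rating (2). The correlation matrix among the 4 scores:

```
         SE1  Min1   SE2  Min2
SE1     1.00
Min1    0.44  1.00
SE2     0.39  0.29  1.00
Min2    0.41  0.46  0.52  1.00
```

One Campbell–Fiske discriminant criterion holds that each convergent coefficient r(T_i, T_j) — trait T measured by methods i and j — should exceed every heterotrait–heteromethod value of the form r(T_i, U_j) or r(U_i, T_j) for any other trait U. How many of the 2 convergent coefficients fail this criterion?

Each convergent coefficient versus the relevant comparison correlations:
SE (methods 1·2): 0.39 vs {0.41, 0.29} → fail.
Min (methods 1·2): 0.46 vs {0.29, 0.41} → pass.
1 of 2 fail.

1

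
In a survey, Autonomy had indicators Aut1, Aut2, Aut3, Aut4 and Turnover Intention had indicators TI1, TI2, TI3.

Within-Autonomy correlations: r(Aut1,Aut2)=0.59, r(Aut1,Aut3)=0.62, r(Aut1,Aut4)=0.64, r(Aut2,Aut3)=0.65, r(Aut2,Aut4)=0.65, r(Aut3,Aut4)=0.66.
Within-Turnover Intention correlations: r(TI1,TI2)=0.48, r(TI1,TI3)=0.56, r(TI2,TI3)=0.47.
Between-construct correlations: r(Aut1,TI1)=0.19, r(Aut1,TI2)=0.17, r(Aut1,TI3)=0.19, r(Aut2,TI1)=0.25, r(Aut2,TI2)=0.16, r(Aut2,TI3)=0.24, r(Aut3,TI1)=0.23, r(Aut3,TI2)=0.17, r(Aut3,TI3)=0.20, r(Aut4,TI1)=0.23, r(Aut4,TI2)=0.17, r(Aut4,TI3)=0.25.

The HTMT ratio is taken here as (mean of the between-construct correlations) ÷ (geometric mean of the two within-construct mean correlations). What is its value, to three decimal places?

0.361

Mean heterotrait r = 2.45/12 = 0.2042.
Mean within-Aut = 3.81/6 = 0.6350; mean within-TI = 1.51/3 = 0.5033.
Geometric mean = √(0.6350 × 0.5033) = 0.5653.
HTMT = 0.2042 / 0.5653 = 0.361.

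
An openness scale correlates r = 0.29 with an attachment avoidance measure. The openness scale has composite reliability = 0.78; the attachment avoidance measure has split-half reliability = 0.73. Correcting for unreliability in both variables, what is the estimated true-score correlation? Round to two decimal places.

r_true = r_obs / √(r_xx · r_yy) = 0.29 / √(0.78 × 0.73) = 0.29 / √0.5694 = 0.29 / 0.7546 ≈ 0.38.

0.38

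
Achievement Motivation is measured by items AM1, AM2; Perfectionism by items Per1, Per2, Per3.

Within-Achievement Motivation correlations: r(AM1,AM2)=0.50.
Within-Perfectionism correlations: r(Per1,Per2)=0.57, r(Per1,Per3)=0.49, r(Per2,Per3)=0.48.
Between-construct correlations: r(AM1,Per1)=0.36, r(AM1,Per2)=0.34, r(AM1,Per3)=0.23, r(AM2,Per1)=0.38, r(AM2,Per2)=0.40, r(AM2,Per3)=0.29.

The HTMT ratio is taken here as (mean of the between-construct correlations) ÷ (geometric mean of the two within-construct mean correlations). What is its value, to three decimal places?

0.658

Mean between = 2.00/6 = 0.3333.
Mean within-AM = 0.50/1 = 0.5000; mean within-Per = 1.54/3 = 0.5133.
Geometric mean = √(0.5000 × 0.5133) = 0.5066.
HTMT = 0.3333 / 0.5066 = 0.658.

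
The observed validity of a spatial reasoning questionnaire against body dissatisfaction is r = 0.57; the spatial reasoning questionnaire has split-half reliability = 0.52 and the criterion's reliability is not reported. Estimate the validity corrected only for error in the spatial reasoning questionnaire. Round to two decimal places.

0.79

Single correction: r_c = r_obs / √r_xx = 0.57 / √0.52 = 0.57 / 0.7211 ≈ 0.79.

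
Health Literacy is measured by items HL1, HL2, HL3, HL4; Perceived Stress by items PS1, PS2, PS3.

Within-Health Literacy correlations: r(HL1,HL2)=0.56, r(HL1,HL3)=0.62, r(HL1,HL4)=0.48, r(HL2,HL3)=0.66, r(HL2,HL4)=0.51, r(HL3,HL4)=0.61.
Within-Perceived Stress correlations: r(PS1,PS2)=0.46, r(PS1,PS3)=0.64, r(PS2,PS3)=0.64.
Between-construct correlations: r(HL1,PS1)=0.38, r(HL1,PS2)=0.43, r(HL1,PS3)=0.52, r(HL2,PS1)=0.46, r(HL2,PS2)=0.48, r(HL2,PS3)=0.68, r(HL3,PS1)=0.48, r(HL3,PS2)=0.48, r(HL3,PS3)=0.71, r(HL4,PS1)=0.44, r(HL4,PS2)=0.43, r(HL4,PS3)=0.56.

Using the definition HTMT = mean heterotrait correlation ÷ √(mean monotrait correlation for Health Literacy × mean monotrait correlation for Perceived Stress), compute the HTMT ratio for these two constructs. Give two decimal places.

0.87

Mean heterotrait r = 6.05/12 = 0.5042.
Mean within-HL = 3.44/6 = 0.5733; mean within-PS = 1.74/3 = 0.5800.
Geometric mean = √(0.5733 × 0.5800) = 0.5766.
HTMT = 0.5042 / 0.5766 = 0.87.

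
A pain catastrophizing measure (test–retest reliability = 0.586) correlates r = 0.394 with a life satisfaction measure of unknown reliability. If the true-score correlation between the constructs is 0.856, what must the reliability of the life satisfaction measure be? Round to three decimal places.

0.362

r_true = r_obs / √(r_xx · r_yy) ⇒ 0.856 = 0.394 / √(0.586 · r_yy).
√(0.586 · r_yy) = 0.394 / 0.856 = 0.4603; 0.586 · r_yy = 0.2119; r_yy = 0.2119 / 0.586 ≈ 0.362.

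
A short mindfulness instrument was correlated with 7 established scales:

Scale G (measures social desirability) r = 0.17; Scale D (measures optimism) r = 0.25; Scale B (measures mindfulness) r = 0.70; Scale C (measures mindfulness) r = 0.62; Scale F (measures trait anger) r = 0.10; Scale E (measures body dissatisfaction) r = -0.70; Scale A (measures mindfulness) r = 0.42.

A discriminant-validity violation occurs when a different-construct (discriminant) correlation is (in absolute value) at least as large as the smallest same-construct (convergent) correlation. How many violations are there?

1

Convergent (same construct = mindfulness): Scale B, Scale C, Scale A.
Smallest convergent = 0.42. Discriminant |r|: 0.17, 0.25, 0.10, 0.70; count ≥ 0.42 → 1.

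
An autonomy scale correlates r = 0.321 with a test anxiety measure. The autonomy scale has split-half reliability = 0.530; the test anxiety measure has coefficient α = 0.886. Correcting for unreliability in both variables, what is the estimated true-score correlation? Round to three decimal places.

r_true = r_obs / √(r_xx · r_yy) = 0.321 / √(0.530 × 0.886) = 0.321 / √0.469580 = 0.321 / 0.6853 ≈ 0.468.

0.468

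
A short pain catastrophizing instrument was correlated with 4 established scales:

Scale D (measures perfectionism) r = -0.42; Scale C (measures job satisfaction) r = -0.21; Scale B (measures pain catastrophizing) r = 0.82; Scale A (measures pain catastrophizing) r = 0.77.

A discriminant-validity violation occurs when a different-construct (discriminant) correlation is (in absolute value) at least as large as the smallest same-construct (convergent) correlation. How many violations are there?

0

Convergent (same construct = pain catastrophizing): Scale B, Scale A.
Smallest convergent = 0.77. Discriminant |r|: 0.42, 0.21; count ≥ 0.77 → 0.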